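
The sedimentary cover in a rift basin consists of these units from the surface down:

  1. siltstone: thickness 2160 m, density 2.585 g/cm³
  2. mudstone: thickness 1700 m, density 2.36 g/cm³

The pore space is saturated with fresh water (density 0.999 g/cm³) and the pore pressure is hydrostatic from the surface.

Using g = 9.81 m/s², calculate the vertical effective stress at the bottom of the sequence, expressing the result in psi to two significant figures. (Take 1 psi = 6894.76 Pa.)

Overburden (lithostatic) stress σ_v:
siltstone: 2585 kg/m³ × 9.81 m/s² × 2160 m = 5.478×10^7 Pa = 54.78 MPa
mudstone: 2360 kg/m³ × 9.81 m/s² × 1700 m = 3.936×10^7 Pa = 39.36 MPa
Total = 54.78 + 39.36 = 94.133 MPa
Pore pressure P_p = 999 kg/m³ × 9.81 m/s² × 3860 m = 3.783×10^7 Pa = 37.83 MPa
Effective stress σ' = σ_v − P_p = 94.13 − 37.83 = 56.304 MPa = 8166.2 psi

8200 psi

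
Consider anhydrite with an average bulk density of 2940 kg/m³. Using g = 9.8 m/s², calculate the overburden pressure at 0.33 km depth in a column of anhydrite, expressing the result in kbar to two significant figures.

0.095 kbar

anhydrite: 2940 kg/m³ × 9.8 m/s² × 330 m = 9.508×10^6 Pa = 0.09508 kbar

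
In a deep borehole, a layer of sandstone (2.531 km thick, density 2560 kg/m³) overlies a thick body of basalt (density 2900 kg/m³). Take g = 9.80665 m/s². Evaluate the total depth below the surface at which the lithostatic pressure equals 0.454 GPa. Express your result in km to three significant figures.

16.3 km

Pressure at base of upper layers: 2560×9.80665×2531 = 6.354×10^7 Pa = 0.06354 GPa
Remaining pressure to be supplied by basalt: 4.540×10^8 − 6.354×10^7 = 3.905×10^8 Pa
Additional depth in basalt = 3.905×10^8 Pa / (2900 kg/m³ × 9.80665 m/s²) = 13730 m
Total depth = 2531 m + 13730 m = 16261 m
= 16.261 km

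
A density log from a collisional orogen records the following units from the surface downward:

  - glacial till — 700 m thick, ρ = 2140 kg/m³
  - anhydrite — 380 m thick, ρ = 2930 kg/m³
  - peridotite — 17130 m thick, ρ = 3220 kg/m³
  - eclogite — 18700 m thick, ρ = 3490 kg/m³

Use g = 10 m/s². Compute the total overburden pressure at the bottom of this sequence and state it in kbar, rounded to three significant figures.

12.3 kbar

glacial till: 2140 kg/m³ × 10 m/s² × 700 m = 1.498×10^7 Pa = 0.1498 kbar
anhydrite: 2930 kg/m³ × 10 m/s² × 380 m = 1.113×10^7 Pa = 0.1113 kbar
peridotite: 3220 kg/m³ × 10 m/s² × 17130 m = 5.516×10^8 Pa = 5.516 kbar
eclogite: 3490 kg/m³ × 10 m/s² × 18700 m = 6.526×10^8 Pa = 6.526 kbar
Total = 0.1498 + 0.1113 + 5.516 + 6.526 = 12.303 kbar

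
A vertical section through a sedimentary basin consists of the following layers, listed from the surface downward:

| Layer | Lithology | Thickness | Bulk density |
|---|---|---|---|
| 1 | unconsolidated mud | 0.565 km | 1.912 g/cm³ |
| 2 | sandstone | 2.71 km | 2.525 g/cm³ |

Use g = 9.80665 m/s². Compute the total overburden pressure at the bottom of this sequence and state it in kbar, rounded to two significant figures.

0.78 kbar

unconsolidated mud: 1912 kg/m³ × 9.80665 m/s² × 565 m = 1.059×10^7 Pa = 0.1059 kbar
sandstone: 2525 kg/m³ × 9.80665 m/s² × 2710 m = 6.710×10^7 Pa = 0.6710 kbar
Total = 0.1059 + 0.6710 = 0.77698 kbar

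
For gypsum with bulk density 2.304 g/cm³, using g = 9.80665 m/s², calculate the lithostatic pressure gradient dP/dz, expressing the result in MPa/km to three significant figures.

22.6 MPa/km

dP/dz = ρg = 2304 kg/m³ × 9.80665 m/s² = 22595 Pa/m
= 22595 Pa/m × (1 MPa/km / 1000.0 Pa/m) = 22.595 MPa/km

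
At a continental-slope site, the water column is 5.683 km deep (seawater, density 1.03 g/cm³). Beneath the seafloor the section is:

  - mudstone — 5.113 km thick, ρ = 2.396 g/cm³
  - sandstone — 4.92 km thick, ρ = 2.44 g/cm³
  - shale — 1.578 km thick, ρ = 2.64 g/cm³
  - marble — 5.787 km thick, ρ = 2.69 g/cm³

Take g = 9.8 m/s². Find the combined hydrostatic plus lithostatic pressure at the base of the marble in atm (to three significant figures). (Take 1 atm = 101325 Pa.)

4820 atm

seawater: 1030 kg/m³ × 9.8 m/s² × 5683 m = 5.736×10^7 Pa = 566.1 atm
mudstone: 2396 kg/m³ × 9.8 m/s² × 5113 m = 1.201×10^8 Pa = 1185 atm
sandstone: 2440 kg/m³ × 9.8 m/s² × 4920 m = 1.176×10^8 Pa = 1161 atm
shale: 2640 kg/m³ × 9.8 m/s² × 1578 m = 4.083×10^7 Pa = 402.9 atm
marble: 2690 kg/m³ × 9.8 m/s² × 5787 m = 1.526×10^8 Pa = 1506 atm
Total = 566.1 + 1185 + 1161 + 402.9 + 1506 = 4820.6 atm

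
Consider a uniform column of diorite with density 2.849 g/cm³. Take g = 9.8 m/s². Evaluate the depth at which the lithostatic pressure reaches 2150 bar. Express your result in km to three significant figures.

7.70 km

h = P/(ρg) = 2150 bar / (2849 kg/m³ × 9.8 m/s²) = 2.150×10^8 Pa / 27920 Pa/m = 7700.5 m
= 7.7005 km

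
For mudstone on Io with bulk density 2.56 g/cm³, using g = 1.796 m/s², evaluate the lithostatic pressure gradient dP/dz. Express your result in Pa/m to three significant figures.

dP/dz = ρg = 2560 kg/m³ × 1.796 m/s² = 4597.8 Pa/m

4600 Pa/m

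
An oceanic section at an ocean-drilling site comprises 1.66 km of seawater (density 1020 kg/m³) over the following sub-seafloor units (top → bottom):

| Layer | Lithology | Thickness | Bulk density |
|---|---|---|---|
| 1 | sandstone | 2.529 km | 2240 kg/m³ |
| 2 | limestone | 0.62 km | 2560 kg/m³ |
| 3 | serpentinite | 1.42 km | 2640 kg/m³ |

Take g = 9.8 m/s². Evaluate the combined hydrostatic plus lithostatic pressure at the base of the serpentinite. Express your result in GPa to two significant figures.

seawater: 1020 kg/m³ × 9.8 m/s² × 1660 m = 1.659×10^7 Pa = 0.01659 GPa
sandstone: 2240 kg/m³ × 9.8 m/s² × 2529 m = 5.552×10^7 Pa = 0.05552 GPa
limestone: 2560 kg/m³ × 9.8 m/s² × 620 m = 1.555×10^7 Pa = 0.01555 GPa
serpentinite: 2640 kg/m³ × 9.8 m/s² × 1420 m = 3.674×10^7 Pa = 0.03674 GPa
Total = 0.01659 + 0.05552 + 0.01555 + 0.03674 = 0.12440 GPa

0.12 GPa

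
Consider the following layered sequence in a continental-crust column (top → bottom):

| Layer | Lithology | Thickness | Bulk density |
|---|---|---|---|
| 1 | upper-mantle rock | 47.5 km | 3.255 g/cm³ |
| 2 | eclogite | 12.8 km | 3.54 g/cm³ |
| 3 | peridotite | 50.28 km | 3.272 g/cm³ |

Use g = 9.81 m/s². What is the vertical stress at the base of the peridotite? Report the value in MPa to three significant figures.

upper-mantle rock: 3255 kg/m³ × 9.81 m/s² × 47500 m = 1.517×10^9 Pa = 1517 MPa
eclogite: 3540 kg/m³ × 9.81 m/s² × 12800 m = 4.445×10^8 Pa = 444.5 MPa
peridotite: 3272 kg/m³ × 9.81 m/s² × 50280 m = 1.614×10^9 Pa = 1614 MPa
Total = 1517 + 444.5 + 1614 = 3575.2 MPa

3580 MPa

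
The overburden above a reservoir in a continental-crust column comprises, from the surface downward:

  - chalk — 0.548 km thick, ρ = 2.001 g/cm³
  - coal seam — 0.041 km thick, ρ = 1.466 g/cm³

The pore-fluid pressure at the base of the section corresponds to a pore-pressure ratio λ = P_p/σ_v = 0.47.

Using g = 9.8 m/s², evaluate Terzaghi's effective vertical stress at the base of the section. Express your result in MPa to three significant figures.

6.01 MPa

Overburden (lithostatic) stress σ_v:
chalk: 2001 kg/m³ × 9.8 m/s² × 548 m = 1.075×10^7 Pa = 10.75 MPa
coal seam: 1466 kg/m³ × 9.8 m/s² × 41 m = 5.890×10^5 Pa = 0.5890 MPa
Total = 10.75 + 0.5890 = 11.335 MPa
Pore pressure P_p = λ·σ_v = 0.47 × 11.34 MPa = 5.328 MPa
Effective stress σ' = σ_v − P_p = 11.34 − 5.328 = 6.0077 MPa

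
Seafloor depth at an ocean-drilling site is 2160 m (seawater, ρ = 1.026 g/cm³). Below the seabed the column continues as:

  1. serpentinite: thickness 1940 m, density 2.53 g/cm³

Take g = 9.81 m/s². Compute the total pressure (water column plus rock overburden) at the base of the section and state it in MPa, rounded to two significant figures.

70 MPa

seawater: 1026 kg/m³ × 9.81 m/s² × 2160 m = 2.174×10^7 Pa = 21.74 MPa
serpentinite: 2530 kg/m³ × 9.81 m/s² × 1940 m = 4.815×10^7 Pa = 48.15 MPa
Total = 21.74 + 48.15 = 69.890 MPa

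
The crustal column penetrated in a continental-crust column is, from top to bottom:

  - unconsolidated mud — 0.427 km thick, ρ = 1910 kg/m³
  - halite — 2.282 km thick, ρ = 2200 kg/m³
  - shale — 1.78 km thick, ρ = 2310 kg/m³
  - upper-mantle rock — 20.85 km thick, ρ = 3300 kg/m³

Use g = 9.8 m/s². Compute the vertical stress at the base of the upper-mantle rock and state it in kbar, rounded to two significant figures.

7.7 kbar

unconsolidated mud: 1910 kg/m³ × 9.8 m/s² × 427 m = 7.993×10^6 Pa = 0.07993 kbar
halite: 2200 kg/m³ × 9.8 m/s² × 2282 m = 4.920×10^7 Pa = 0.4920 kbar
shale: 2310 kg/m³ × 9.8 m/s² × 1780 m = 4.030×10^7 Pa = 0.4030 kbar
upper-mantle rock: 3300 kg/m³ × 9.8 m/s² × 20850 m = 6.743×10^8 Pa = 6.743 kbar
Total = 0.07993 + 0.4920 + 0.4030 + 6.743 = 7.7178 kbar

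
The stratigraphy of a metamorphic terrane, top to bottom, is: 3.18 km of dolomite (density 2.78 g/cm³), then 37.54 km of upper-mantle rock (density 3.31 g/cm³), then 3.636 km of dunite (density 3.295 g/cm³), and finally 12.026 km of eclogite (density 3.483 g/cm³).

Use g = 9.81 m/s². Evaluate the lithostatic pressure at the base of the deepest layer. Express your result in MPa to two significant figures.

1800 MPa

dolomite: 2780 kg/m³ × 9.81 m/s² × 3180 m = 8.672×10^7 Pa = 86.72 MPa
upper-mantle rock: 3310 kg/m³ × 9.81 m/s² × 37540 m = 1.219×10^9 Pa = 1219 MPa
dunite: 3295 kg/m³ × 9.81 m/s² × 3636 m = 1.175×10^8 Pa = 117.5 MPa
eclogite: 3483 kg/m³ × 9.81 m/s² × 12026 m = 4.109×10^8 Pa = 410.9 MPa
Total = 86.72 + 1219 + 117.5 + 410.9 = 1834.1 MPa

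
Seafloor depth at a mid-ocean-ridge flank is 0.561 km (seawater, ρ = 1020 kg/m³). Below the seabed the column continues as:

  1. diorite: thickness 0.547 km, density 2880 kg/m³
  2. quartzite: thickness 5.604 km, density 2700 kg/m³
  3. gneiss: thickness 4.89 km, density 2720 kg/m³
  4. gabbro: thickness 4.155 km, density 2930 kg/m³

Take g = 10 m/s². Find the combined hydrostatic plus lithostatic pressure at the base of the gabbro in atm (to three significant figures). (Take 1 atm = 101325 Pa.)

4220 atm

seawater: 1020 kg/m³ × 10 m/s² × 561 m = 5.722×10^6 Pa = 56.47 atm
diorite: 2880 kg/m³ × 10 m/s² × 547 m = 1.575×10^7 Pa = 155.5 atm
quartzite: 2700 kg/m³ × 10 m/s² × 5604 m = 1.513×10^8 Pa = 1493 atm
gneiss: 2720 kg/m³ × 10 m/s² × 4890 m = 1.330×10^8 Pa = 1313 atm
gabbro: 2930 kg/m³ × 10 m/s² × 4155 m = 1.217×10^8 Pa = 1201 atm
Total = 56.47 + 155.5 + 1493 + 1313 + 1201 = 4219.4 atm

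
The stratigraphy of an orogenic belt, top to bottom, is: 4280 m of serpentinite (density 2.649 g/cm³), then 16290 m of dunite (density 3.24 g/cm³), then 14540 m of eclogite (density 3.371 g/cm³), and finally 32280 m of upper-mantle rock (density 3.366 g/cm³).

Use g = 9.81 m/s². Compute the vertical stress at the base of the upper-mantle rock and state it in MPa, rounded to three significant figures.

2180 MPa

serpentinite: 2649 kg/m³ × 9.81 m/s² × 4280 m = 1.112×10^8 Pa = 111.2 MPa
dunite: 3240 kg/m³ × 9.81 m/s² × 16290 m = 5.178×10^8 Pa = 517.8 MPa
eclogite: 3371 kg/m³ × 9.81 m/s² × 14540 m = 4.808×10^8 Pa = 480.8 MPa
upper-mantle rock: 3366 kg/m³ × 9.81 m/s² × 32280 m = 1.066×10^9 Pa = 1066 MPa
Total = 111.2 + 517.8 + 480.8 + 1066 = 2175.7 MPa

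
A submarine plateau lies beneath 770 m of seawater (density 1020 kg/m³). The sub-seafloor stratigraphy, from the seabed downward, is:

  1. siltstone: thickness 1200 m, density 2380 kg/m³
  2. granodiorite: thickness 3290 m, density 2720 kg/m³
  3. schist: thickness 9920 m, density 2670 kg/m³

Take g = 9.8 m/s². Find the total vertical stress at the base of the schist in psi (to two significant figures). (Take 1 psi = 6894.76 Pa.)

56000 psi

seawater: 1020 kg/m³ × 9.8 m/s² × 770 m = 7.697×10^6 Pa = 1116 psi
siltstone: 2380 kg/m³ × 9.8 m/s² × 1200 m = 2.799×10^7 Pa = 4059 psi
granodiorite: 2720 kg/m³ × 9.8 m/s² × 3290 m = 8.770×10^7 Pa = 12720 psi
schist: 2670 kg/m³ × 9.8 m/s² × 9920 m = 2.596×10^8 Pa = 37647 psi
Total = 1116 + 4059 + 12720 + 37647 = 55542 psi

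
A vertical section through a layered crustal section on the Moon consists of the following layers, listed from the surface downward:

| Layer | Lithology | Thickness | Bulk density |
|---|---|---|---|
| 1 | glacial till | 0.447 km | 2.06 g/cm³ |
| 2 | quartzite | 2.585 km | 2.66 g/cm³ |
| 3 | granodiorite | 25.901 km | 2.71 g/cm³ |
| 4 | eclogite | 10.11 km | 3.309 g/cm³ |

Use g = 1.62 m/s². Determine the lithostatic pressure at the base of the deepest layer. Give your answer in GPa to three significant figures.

glacial till: 2060 kg/m³ × 1.62 m/s² × 447 m = 1.492×10^6 Pa = 1.492×10^-3 GPa
quartzite: 2660 kg/m³ × 1.62 m/s² × 2585 m = 1.114×10^7 Pa = 0.01114 GPa
granodiorite: 2710 kg/m³ × 1.62 m/s² × 25901 m = 1.137×10^8 Pa = 0.1137 GPa
eclogite: 3309 kg/m³ × 1.62 m/s² × 10110 m = 5.420×10^7 Pa = 0.05420 GPa
Total = 1.492×10^-3 + 0.01114 + 0.1137 + 0.05420 = 0.18054 GPa

0.181 GPa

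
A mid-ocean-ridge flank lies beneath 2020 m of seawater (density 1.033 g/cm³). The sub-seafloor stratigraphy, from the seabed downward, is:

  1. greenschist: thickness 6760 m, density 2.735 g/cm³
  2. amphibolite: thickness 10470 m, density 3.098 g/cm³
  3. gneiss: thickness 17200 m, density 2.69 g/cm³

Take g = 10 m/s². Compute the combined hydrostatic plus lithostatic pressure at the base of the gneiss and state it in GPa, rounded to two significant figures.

seawater: 1033 kg/m³ × 10 m/s² × 2020 m = 2.087×10^7 Pa = 0.02087 GPa
greenschist: 2735 kg/m³ × 10 m/s² × 6760 m = 1.849×10^8 Pa = 0.1849 GPa
amphibolite: 3098 kg/m³ × 10 m/s² × 10470 m = 3.244×10^8 Pa = 0.3244 GPa
gneiss: 2690 kg/m³ × 10 m/s² × 17200 m = 4.627×10^8 Pa = 0.4627 GPa
Total = 0.02087 + 0.1849 + 0.3244 + 0.4627 = 0.99279 GPa

0.99 GPa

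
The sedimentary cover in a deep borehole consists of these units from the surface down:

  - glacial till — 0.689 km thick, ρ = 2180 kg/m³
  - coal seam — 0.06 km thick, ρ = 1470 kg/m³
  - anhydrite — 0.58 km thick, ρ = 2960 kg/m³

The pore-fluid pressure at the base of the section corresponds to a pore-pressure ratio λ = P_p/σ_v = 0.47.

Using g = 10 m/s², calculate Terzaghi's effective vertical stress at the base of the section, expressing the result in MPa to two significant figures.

18 MPa

Overburden (lithostatic) stress σ_v:
glacial till: 2180 kg/m³ × 10 m/s² × 689 m = 1.502×10^7 Pa = 15.02 MPa
coal seam: 1470 kg/m³ × 10 m/s² × 60 m = 8.820×10^5 Pa = 0.8820 MPa
anhydrite: 2960 kg/m³ × 10 m/s² × 580 m = 1.717×10^7 Pa = 17.17 MPa
Total = 15.02 + 0.8820 + 17.17 = 33.070 MPa
Pore pressure P_p = λ·σ_v = 0.47 × 33.07 MPa = 15.54 MPa
Effective stress σ' = σ_v − P_p = 33.07 − 15.54 = 17.527 MPa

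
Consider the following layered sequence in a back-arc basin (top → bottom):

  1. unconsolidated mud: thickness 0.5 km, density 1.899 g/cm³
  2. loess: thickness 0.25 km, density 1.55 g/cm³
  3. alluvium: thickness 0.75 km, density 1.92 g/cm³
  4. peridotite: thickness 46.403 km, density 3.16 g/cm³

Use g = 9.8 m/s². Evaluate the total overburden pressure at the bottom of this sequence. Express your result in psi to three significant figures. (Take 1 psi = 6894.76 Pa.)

unconsolidated mud: 1899 kg/m³ × 9.8 m/s² × 500 m = 9.305×10^6 Pa = 1350 psi
loess: 1550 kg/m³ × 9.8 m/s² × 250 m = 3.798×10^6 Pa = 550.8 psi
alluvium: 1920 kg/m³ × 9.8 m/s² × 750 m = 1.411×10^7 Pa = 2047 psi
peridotite: 3160 kg/m³ × 9.8 m/s² × 46403 m = 1.437×10^9 Pa = 2.084×10^5 psi
Total = 1350 + 550.8 + 2047 + 2.084×10^5 = 2.1237×10^5 psi

212000 psi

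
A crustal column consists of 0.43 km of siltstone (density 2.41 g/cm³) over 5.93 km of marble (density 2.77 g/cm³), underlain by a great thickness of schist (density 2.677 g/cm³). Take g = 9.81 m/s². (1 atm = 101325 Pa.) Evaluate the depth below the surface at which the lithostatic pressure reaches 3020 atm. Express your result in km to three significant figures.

Pressure at base of upper layers: 2410×9.81×430 + 2770×9.81×5930 = 1.713×10^8 Pa = 1691 atm
Remaining pressure to be supplied by schist: 3.060×10^8 − 1.713×10^8 = 1.347×10^8 Pa
Additional depth in schist = 1.347×10^8 Pa / (2677 kg/m³ × 9.81 m/s²) = 5129.0 m
Total depth = 6360 m + 5129.0 m = 11489 m
= 11.489 km

11.5 km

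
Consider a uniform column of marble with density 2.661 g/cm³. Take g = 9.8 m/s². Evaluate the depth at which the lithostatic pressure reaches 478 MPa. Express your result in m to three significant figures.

18300 m

h = P/(ρg) = 478 MPa / (2661 kg/m³ × 9.8 m/s²) = 4.780×10^8 Pa / 26078 Pa/m = 18330 m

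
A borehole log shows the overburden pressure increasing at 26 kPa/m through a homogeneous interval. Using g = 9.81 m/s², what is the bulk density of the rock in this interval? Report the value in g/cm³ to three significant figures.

ρ = (dP/dz)/g = 26 kPa/m / 9.81 m/s² = 26000 Pa/m / 9.81 m/s² = 2650.4 kg/m³
= 2.650 g/cm³

2.65 g/cm³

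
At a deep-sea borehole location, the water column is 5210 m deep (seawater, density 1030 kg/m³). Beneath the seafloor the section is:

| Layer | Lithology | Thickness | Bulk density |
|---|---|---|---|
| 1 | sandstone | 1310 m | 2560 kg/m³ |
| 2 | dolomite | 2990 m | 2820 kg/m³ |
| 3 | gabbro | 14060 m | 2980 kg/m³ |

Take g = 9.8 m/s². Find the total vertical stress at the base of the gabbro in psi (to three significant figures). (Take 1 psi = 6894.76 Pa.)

seawater: 1030 kg/m³ × 9.8 m/s² × 5210 m = 5.259×10^7 Pa = 7627 psi
sandstone: 2560 kg/m³ × 9.8 m/s² × 1310 m = 3.287×10^7 Pa = 4767 psi
dolomite: 2820 kg/m³ × 9.8 m/s² × 2990 m = 8.263×10^7 Pa = 11985 psi
gabbro: 2980 kg/m³ × 9.8 m/s² × 14060 m = 4.106×10^8 Pa = 59554 psi
Total = 7627 + 4767 + 11985 + 59554 = 83933 psi

83900 psi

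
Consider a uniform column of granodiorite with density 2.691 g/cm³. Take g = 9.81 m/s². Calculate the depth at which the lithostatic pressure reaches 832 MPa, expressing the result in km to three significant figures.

31.5 km

h = P/(ρg) = 832 MPa / (2691 kg/m³ × 9.81 m/s²) = 8.320×10^8 Pa / 26399 Pa/m = 31517 m
= 31.517 km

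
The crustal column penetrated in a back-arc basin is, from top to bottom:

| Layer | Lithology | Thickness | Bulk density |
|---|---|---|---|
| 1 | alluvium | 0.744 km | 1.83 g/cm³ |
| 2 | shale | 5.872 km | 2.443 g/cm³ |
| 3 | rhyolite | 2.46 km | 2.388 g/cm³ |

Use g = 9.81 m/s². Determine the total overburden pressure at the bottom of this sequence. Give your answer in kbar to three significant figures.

2.12 kbar

alluvium: 1830 kg/m³ × 9.81 m/s² × 744 m = 1.336×10^7 Pa = 0.1336 kbar
shale: 2443 kg/m³ × 9.81 m/s² × 5872 m = 1.407×10^8 Pa = 1.407 kbar
rhyolite: 2388 kg/m³ × 9.81 m/s² × 2460 m = 5.763×10^7 Pa = 0.5763 kbar
Total = 0.1336 + 1.407 + 0.5763 = 2.1171 kbar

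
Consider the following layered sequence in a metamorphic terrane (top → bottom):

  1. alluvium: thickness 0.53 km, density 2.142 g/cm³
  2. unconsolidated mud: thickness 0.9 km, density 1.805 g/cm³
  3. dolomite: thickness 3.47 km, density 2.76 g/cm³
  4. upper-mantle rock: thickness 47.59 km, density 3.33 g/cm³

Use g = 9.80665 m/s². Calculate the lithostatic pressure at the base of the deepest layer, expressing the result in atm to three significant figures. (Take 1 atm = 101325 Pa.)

alluvium: 2142 kg/m³ × 9.80665 m/s² × 530 m = 1.113×10^7 Pa = 109.9 atm
unconsolidated mud: 1805 kg/m³ × 9.80665 m/s² × 900 m = 1.593×10^7 Pa = 157.2 atm
dolomite: 2760 kg/m³ × 9.80665 m/s² × 3470 m = 9.392×10^7 Pa = 926.9 atm
upper-mantle rock: 3330 kg/m³ × 9.80665 m/s² × 47590 m = 1.554×10^9 Pa = 15338 atm
Total = 109.9 + 157.2 + 926.9 + 15338 = 16532 atm

16500 atm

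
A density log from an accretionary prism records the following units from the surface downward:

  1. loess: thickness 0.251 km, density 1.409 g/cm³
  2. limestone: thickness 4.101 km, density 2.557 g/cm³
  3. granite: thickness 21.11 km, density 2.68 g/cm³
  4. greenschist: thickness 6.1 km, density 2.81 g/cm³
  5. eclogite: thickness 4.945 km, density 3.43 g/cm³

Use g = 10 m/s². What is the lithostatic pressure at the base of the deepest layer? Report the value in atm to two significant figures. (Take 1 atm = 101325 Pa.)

loess: 1409 kg/m³ × 10 m/s² × 251 m = 3.537×10^6 Pa = 34.90 atm
limestone: 2557 kg/m³ × 10 m/s² × 4101 m = 1.049×10^8 Pa = 1035 atm
granite: 2680 kg/m³ × 10 m/s² × 21110 m = 5.657×10^8 Pa = 5583 atm
greenschist: 2810 kg/m³ × 10 m/s² × 6100 m = 1.714×10^8 Pa = 1692 atm
eclogite: 3430 kg/m³ × 10 m/s² × 4945 m = 1.696×10^8 Pa = 1674 atm
Total = 34.90 + 1035 + 5583 + 1692 + 1674 = 10019 atm

10000 atm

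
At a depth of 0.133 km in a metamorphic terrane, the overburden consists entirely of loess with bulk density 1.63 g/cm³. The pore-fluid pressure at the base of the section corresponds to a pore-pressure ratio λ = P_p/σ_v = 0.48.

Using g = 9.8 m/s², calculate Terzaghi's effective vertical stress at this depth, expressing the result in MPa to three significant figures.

1.10 MPa

Overburden (lithostatic) stress σ_v:
loess: 1630 kg/m³ × 9.8 m/s² × 133 m = 2.125×10^6 Pa = 2.125 MPa
Pore pressure P_p = λ·σ_v = 0.48 × 2.125 MPa = 1.020 MPa
Effective stress σ' = σ_v − P_p = 2.125 − 1.020 = 1.1048 MPa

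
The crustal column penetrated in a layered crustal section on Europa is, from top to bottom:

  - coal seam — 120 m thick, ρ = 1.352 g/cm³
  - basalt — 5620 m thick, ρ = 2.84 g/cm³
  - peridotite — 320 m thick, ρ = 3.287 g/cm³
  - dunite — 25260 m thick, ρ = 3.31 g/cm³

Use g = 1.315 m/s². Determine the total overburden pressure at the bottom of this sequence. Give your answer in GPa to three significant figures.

0.133 GPa

coal seam: 1352 kg/m³ × 1.315 m/s² × 120 m = 2.133×10^5 Pa = 2.133×10^-4 GPa
basalt: 2840 kg/m³ × 1.315 m/s² × 5620 m = 2.099×10^7 Pa = 0.02099 GPa
peridotite: 3287 kg/m³ × 1.315 m/s² × 320 m = 1.383×10^6 Pa = 1.383×10^-3 GPa
dunite: 3310 kg/m³ × 1.315 m/s² × 25260 m = 1.099×10^8 Pa = 0.1099 GPa
Total = 2.133×10^-4 + 0.02099 + 1.383×10^-3 + 0.1099 = 0.13253 GPa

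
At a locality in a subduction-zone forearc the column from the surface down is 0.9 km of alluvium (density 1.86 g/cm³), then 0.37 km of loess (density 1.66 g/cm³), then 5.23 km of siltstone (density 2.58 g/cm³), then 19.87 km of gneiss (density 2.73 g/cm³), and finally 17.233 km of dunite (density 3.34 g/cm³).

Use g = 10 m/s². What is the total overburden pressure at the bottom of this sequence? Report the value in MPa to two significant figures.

1300 MPa

alluvium: 1860 kg/m³ × 10 m/s² × 900 m = 1.674×10^7 Pa = 16.74 MPa
loess: 1660 kg/m³ × 10 m/s² × 370 m = 6.142×10^6 Pa = 6.142 MPa
siltstone: 2580 kg/m³ × 10 m/s² × 5230 m = 1.349×10^8 Pa = 134.9 MPa
gneiss: 2730 kg/m³ × 10 m/s² × 19870 m = 5.425×10^8 Pa = 542.5 MPa
dunite: 3340 kg/m³ × 10 m/s² × 17233 m = 5.756×10^8 Pa = 575.6 MPa
Total = 16.74 + 6.142 + 134.9 + 542.5 + 575.6 = 1275.8 MPa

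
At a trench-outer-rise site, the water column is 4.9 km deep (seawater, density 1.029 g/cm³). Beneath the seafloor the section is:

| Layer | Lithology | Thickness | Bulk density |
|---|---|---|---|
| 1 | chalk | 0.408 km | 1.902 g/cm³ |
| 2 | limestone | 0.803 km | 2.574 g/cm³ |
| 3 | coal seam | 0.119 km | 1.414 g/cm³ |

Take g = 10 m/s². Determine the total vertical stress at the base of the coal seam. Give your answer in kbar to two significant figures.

seawater: 1029 kg/m³ × 10 m/s² × 4900 m = 5.042×10^7 Pa = 0.5042 kbar
chalk: 1902 kg/m³ × 10 m/s² × 408 m = 7.760×10^6 Pa = 0.07760 kbar
limestone: 2574 kg/m³ × 10 m/s² × 803 m = 2.067×10^7 Pa = 0.2067 kbar
coal seam: 1414 kg/m³ × 10 m/s² × 119 m = 1.683×10^6 Pa = 0.01683 kbar
Total = 0.5042 + 0.07760 + 0.2067 + 0.01683 = 0.80533 kbar

0.81 kbar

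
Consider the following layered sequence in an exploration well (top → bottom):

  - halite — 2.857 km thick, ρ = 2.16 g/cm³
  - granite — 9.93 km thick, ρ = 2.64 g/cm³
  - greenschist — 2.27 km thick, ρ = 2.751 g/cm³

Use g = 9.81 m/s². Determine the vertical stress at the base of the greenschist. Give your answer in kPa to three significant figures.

halite: 2160 kg/m³ × 9.81 m/s² × 2857 m = 6.054×10^7 Pa = 60539 kPa
granite: 2640 kg/m³ × 9.81 m/s² × 9930 m = 2.572×10^8 Pa = 2.572×10^5 kPa
greenschist: 2751 kg/m³ × 9.81 m/s² × 2270 m = 6.126×10^7 Pa = 61261 kPa
Total = 60539 + 2.572×10^5 + 61261 = 3.7897×10^5 kPa

379000 kPa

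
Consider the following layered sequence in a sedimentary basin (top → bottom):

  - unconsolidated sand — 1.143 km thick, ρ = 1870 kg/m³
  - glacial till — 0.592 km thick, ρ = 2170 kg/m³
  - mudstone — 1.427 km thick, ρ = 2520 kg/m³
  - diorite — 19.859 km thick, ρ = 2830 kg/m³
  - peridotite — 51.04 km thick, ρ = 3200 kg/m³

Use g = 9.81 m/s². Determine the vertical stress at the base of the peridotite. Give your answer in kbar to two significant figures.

unconsolidated sand: 1870 kg/m³ × 9.81 m/s² × 1143 m = 2.097×10^7 Pa = 0.2097 kbar
glacial till: 2170 kg/m³ × 9.81 m/s² × 592 m = 1.260×10^7 Pa = 0.1260 kbar
mudstone: 2520 kg/m³ × 9.81 m/s² × 1427 m = 3.528×10^7 Pa = 0.3528 kbar
diorite: 2830 kg/m³ × 9.81 m/s² × 19859 m = 5.513×10^8 Pa = 5.513 kbar
peridotite: 3200 kg/m³ × 9.81 m/s² × 51040 m = 1.602×10^9 Pa = 16.02 kbar
Total = 0.2097 + 0.1260 + 0.3528 + 5.513 + 16.02 = 22.224 kbar

22 kbar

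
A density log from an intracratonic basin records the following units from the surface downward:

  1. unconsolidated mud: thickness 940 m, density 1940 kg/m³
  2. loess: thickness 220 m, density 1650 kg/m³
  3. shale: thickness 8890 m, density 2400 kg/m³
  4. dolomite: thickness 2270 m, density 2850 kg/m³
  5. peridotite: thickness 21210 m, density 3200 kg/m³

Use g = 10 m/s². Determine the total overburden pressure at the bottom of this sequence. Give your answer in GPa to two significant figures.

unconsolidated mud: 1940 kg/m³ × 10 m/s² × 940 m = 1.824×10^7 Pa = 0.01824 GPa
loess: 1650 kg/m³ × 10 m/s² × 220 m = 3.630×10^6 Pa = 3.630×10^-3 GPa
shale: 2400 kg/m³ × 10 m/s² × 8890 m = 2.134×10^8 Pa = 0.2134 GPa
dolomite: 2850 kg/m³ × 10 m/s² × 2270 m = 6.470×10^7 Pa = 0.06470 GPa
peridotite: 3200 kg/m³ × 10 m/s² × 21210 m = 6.787×10^8 Pa = 0.6787 GPa
Total = 0.01824 + 3.630×10^-3 + 0.2134 + 0.06470 + 0.6787 = 0.97864 GPa

0.98 GPa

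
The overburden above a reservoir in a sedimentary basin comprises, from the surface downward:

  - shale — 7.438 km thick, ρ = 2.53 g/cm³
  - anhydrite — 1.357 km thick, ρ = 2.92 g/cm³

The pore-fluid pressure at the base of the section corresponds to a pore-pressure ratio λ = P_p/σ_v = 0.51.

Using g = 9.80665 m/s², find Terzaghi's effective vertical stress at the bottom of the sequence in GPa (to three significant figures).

Overburden (lithostatic) stress σ_v:
shale: 2530 kg/m³ × 9.80665 m/s² × 7438 m = 1.845×10^8 Pa = 184.5 MPa
anhydrite: 2920 kg/m³ × 9.80665 m/s² × 1357 m = 3.886×10^7 Pa = 38.86 MPa
Total = 184.5 + 38.86 = 223.40 MPa
Pore pressure P_p = λ·σ_v = 0.51 × 223.4 MPa = 113.9 MPa
Effective stress σ' = σ_v − P_p = 223.4 − 113.9 = 109.47 MPa = 0.10947 GPa

0.109 GPa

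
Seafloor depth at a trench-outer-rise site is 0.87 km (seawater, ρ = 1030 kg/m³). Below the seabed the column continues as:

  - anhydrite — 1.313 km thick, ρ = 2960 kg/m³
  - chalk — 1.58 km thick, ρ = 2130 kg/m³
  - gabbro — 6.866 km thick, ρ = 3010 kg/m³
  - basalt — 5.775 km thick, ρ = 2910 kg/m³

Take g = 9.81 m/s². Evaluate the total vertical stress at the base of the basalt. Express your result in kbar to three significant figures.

seawater: 1030 kg/m³ × 9.81 m/s² × 870 m = 8.791×10^6 Pa = 0.08791 kbar
anhydrite: 2960 kg/m³ × 9.81 m/s² × 1313 m = 3.813×10^7 Pa = 0.3813 kbar
chalk: 2130 kg/m³ × 9.81 m/s² × 1580 m = 3.301×10^7 Pa = 0.3301 kbar
gabbro: 3010 kg/m³ × 9.81 m/s² × 6866 m = 2.027×10^8 Pa = 2.027 kbar
basalt: 2910 kg/m³ × 9.81 m/s² × 5775 m = 1.649×10^8 Pa = 1.649 kbar
Total = 0.08791 + 0.3813 + 0.3301 + 2.027 + 1.649 = 4.4753 kbar

4.48 kbar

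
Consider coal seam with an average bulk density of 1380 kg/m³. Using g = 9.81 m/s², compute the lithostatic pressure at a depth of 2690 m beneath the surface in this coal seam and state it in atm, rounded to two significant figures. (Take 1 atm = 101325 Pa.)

360 atm

coal seam: 1380 kg/m³ × 9.81 m/s² × 2690 m = 3.642×10^7 Pa = 359.4 atm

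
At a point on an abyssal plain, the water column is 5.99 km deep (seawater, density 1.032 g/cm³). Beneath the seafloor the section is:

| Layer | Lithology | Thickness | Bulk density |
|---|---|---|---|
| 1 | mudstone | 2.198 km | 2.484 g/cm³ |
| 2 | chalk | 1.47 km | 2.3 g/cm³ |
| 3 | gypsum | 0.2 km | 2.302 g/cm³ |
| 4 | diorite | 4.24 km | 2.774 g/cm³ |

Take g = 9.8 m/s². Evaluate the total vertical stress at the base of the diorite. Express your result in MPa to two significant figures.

seawater: 1032 kg/m³ × 9.8 m/s² × 5990 m = 6.058×10^7 Pa = 60.58 MPa
mudstone: 2484 kg/m³ × 9.8 m/s² × 2198 m = 5.351×10^7 Pa = 53.51 MPa
chalk: 2300 kg/m³ × 9.8 m/s² × 1470 m = 3.313×10^7 Pa = 33.13 MPa
gypsum: 2302 kg/m³ × 9.8 m/s² × 200 m = 4.512×10^6 Pa = 4.512 MPa
diorite: 2774 kg/m³ × 9.8 m/s² × 4240 m = 1.153×10^8 Pa = 115.3 MPa
Total = 60.58 + 53.51 + 33.13 + 4.512 + 115.3 = 267.00 MPa

270 MPa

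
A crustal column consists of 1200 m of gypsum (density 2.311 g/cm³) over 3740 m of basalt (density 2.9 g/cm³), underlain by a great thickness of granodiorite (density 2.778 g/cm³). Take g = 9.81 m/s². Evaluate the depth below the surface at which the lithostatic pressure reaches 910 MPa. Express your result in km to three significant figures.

33.4 km

Pressure at base of upper layers: 2311×9.81×1200 + 2900×9.81×3740 = 1.336×10^8 Pa = 133.6 MPa
Remaining pressure to be supplied by granodiorite: 9.100×10^8 − 1.336×10^8 = 7.764×10^8 Pa
Additional depth in granodiorite = 7.764×10^8 Pa / (2778 kg/m³ × 9.81 m/s²) = 28489 m
Total depth = 4940 m + 28489 m = 33429 m
= 33.429 km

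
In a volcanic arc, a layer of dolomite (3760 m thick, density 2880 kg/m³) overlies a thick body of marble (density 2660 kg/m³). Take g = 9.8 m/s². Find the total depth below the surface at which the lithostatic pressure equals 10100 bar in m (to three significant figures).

38400 m

Pressure at base of upper layers: 2880×9.8×3760 = 1.061×10^8 Pa = 1061 bar
Remaining pressure to be supplied by marble: 1.010×10^9 − 1.061×10^8 = 9.039×10^8 Pa
Additional depth in marble = 9.039×10^8 Pa / (2660 kg/m³ × 9.8 m/s²) = 34674 m
Total depth = 3760 m + 34674 m = 38434 m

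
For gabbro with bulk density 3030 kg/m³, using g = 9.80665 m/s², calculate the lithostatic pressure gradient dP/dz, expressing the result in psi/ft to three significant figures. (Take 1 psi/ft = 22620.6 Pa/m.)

dP/dz = ρg = 3030 kg/m³ × 9.80665 m/s² = 29714 Pa/m
= 29714 Pa/m × (1 psi/ft / 22621 Pa/m) = 1.3136 psi/ft

1.31 psi/ft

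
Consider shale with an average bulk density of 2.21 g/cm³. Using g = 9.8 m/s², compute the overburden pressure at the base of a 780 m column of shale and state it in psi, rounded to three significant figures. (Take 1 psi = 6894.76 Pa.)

shale: 2210 kg/m³ × 9.8 m/s² × 780 m = 1.689×10^7 Pa = 2450 psi

2450 psi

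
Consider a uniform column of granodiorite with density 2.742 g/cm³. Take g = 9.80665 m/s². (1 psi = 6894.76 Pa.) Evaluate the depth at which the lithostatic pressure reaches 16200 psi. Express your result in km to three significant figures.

4.15 km

h = P/(ρg) = 16200 psi / (2742 kg/m³ × 9.80665 m/s²) = 1.117×10^8 Pa / 26890 Pa/m = 4153.8 m
= 4.1538 km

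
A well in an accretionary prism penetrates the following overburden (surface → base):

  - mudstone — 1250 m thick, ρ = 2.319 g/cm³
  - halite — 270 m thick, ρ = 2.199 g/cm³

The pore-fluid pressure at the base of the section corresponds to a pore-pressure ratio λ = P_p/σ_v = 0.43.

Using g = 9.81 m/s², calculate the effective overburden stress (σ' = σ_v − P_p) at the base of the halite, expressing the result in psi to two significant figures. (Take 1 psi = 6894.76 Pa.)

Overburden (lithostatic) stress σ_v:
mudstone: 2319 kg/m³ × 9.81 m/s² × 1250 m = 2.844×10^7 Pa = 28.44 MPa
halite: 2199 kg/m³ × 9.81 m/s² × 270 m = 5.824×10^6 Pa = 5.824 MPa
Total = 28.44 + 5.824 = 34.261 MPa
Pore pressure P_p = λ·σ_v = 0.43 × 34.26 MPa = 14.73 MPa
Effective stress σ' = σ_v − P_p = 34.26 − 14.73 = 19.529 MPa = 2832.4 psi

2800 psi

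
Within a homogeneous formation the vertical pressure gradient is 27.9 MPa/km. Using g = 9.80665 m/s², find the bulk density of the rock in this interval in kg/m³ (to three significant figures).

2850 kg/m³

ρ = (dP/dz)/g = 27.9 MPa/km / 9.80665 m/s² = 27900 Pa/m / 9.80665 m/s² = 2845.0 kg/m³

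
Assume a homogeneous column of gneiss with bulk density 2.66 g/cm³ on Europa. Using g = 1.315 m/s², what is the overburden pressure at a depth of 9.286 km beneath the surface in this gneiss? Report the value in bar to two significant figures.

320 bar

gneiss: 2660 kg/m³ × 1.315 m/s² × 9286 m = 3.248×10^7 Pa = 324.8 bar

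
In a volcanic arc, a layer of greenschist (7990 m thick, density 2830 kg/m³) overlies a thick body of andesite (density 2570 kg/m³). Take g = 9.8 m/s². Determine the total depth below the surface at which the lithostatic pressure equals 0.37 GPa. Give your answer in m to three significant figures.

Pressure at base of upper layers: 2830×9.8×7990 = 2.216×10^8 Pa = 0.2216 GPa
Remaining pressure to be supplied by andesite: 3.700×10^8 − 2.216×10^8 = 1.484×10^8 Pa
Additional depth in andesite = 1.484×10^8 Pa / (2570 kg/m³ × 9.8 m/s²) = 5892.4 m
Total depth = 7990 m + 5892.4 m = 13882 m

13900 m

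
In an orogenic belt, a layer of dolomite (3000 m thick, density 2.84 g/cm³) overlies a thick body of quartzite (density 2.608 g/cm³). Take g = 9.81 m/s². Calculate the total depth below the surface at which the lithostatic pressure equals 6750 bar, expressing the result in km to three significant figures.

Pressure at base of upper layers: 2840×9.81×3000 = 8.358×10^7 Pa = 835.8 bar
Remaining pressure to be supplied by quartzite: 6.750×10^8 − 8.358×10^7 = 5.914×10^8 Pa
Additional depth in quartzite = 5.914×10^8 Pa / (2608 kg/m³ × 9.81 m/s²) = 23116 m
Total depth = 3000 m + 23116 m = 26116 m
= 26.116 km

26.1 km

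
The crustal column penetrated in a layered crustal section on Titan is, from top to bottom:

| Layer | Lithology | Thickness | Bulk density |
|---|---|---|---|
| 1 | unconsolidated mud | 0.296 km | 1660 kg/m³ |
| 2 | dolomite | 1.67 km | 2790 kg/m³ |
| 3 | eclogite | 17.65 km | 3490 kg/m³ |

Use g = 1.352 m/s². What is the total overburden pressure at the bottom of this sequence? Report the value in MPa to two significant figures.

unconsolidated mud: 1660 kg/m³ × 1.352 m/s² × 296 m = 6.643×10^5 Pa = 0.6643 MPa
dolomite: 2790 kg/m³ × 1.352 m/s² × 1670 m = 6.299×10^6 Pa = 6.299 MPa
eclogite: 3490 kg/m³ × 1.352 m/s² × 17650 m = 8.328×10^7 Pa = 83.28 MPa
Total = 0.6643 + 6.299 + 83.28 = 90.245 MPa

90 MPa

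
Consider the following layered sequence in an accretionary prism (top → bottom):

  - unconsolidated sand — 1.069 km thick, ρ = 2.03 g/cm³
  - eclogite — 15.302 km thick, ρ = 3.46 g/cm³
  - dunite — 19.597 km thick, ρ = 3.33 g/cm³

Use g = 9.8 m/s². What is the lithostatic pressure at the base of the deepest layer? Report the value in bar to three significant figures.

11800 bar

unconsolidated sand: 2030 kg/m³ × 9.8 m/s² × 1069 m = 2.127×10^7 Pa = 212.7 bar
eclogite: 3460 kg/m³ × 9.8 m/s² × 15302 m = 5.189×10^8 Pa = 5189 bar
dunite: 3330 kg/m³ × 9.8 m/s² × 19597 m = 6.395×10^8 Pa = 6395 bar
Total = 212.7 + 5189 + 6395 = 11797 bar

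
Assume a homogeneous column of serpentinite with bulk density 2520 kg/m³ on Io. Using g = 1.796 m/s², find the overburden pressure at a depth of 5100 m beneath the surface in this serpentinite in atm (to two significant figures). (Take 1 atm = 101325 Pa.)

serpentinite: 2520 kg/m³ × 1.796 m/s² × 5100 m = 2.308×10^7 Pa = 227.8 atm

230 atm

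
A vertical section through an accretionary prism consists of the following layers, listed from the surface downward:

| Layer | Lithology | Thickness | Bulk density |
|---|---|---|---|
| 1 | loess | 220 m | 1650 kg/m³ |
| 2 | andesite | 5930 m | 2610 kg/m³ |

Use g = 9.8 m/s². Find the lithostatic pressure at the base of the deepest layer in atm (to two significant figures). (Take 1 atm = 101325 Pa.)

1500 atm

loess: 1650 kg/m³ × 9.8 m/s² × 220 m = 3.557×10^6 Pa = 35.11 atm
andesite: 2610 kg/m³ × 9.8 m/s² × 5930 m = 1.517×10^8 Pa = 1497 atm
Total = 35.11 + 1497 = 1532.0 atm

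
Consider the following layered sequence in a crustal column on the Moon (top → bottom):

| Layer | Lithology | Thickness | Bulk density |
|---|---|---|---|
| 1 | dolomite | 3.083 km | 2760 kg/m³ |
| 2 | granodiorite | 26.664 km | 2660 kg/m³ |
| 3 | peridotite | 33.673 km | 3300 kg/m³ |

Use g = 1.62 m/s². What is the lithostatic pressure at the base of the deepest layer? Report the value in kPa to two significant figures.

310000 kPa

dolomite: 2760 kg/m³ × 1.62 m/s² × 3083 m = 1.378×10^7 Pa = 13785 kPa
granodiorite: 2660 kg/m³ × 1.62 m/s² × 26664 m = 1.149×10^8 Pa = 1.149×10^5 kPa
peridotite: 3300 kg/m³ × 1.62 m/s² × 33673 m = 1.800×10^8 Pa = 1.800×10^5 kPa
Total = 13785 + 1.149×10^5 + 1.800×10^5 = 3.0870×10^5 kPa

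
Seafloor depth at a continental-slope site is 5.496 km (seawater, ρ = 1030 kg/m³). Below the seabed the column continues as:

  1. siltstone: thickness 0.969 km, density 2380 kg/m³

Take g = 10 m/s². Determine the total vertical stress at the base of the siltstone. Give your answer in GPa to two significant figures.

seawater: 1030 kg/m³ × 10 m/s² × 5496 m = 5.661×10^7 Pa = 0.05661 GPa
siltstone: 2380 kg/m³ × 10 m/s² × 969 m = 2.306×10^7 Pa = 0.02306 GPa
Total = 0.05661 + 0.02306 = 0.079671 GPa

0.080 GPa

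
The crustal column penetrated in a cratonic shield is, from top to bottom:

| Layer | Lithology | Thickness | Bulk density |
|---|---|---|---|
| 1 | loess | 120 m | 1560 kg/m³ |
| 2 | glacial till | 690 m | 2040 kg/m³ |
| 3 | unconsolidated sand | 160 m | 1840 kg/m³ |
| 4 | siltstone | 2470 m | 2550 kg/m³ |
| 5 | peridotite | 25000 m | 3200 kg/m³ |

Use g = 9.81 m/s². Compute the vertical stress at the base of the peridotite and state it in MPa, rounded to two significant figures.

loess: 1560 kg/m³ × 9.81 m/s² × 120 m = 1.836×10^6 Pa = 1.836 MPa
glacial till: 2040 kg/m³ × 9.81 m/s² × 690 m = 1.381×10^7 Pa = 13.81 MPa
unconsolidated sand: 1840 kg/m³ × 9.81 m/s² × 160 m = 2.888×10^6 Pa = 2.888 MPa
siltstone: 2550 kg/m³ × 9.81 m/s² × 2470 m = 6.179×10^7 Pa = 61.79 MPa
peridotite: 3200 kg/m³ × 9.81 m/s² × 25000 m = 7.848×10^8 Pa = 784.8 MPa
Total = 1.836 + 13.81 + 2.888 + 61.79 + 784.8 = 865.12 MPa

870 MPa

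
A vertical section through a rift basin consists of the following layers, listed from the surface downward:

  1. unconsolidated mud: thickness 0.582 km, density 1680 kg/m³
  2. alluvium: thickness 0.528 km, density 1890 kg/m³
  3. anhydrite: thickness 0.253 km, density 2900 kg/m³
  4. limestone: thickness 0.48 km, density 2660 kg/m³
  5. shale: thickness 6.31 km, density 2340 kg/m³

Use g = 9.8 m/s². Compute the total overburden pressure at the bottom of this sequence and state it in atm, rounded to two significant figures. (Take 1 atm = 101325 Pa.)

unconsolidated mud: 1680 kg/m³ × 9.8 m/s² × 582 m = 9.582×10^6 Pa = 94.57 atm
alluvium: 1890 kg/m³ × 9.8 m/s² × 528 m = 9.780×10^6 Pa = 96.52 atm
anhydrite: 2900 kg/m³ × 9.8 m/s² × 253 m = 7.190×10^6 Pa = 70.96 atm
limestone: 2660 kg/m³ × 9.8 m/s² × 480 m = 1.251×10^7 Pa = 123.5 atm
shale: 2340 kg/m³ × 9.8 m/s² × 6310 m = 1.447×10^8 Pa = 1428 atm
Total = 94.57 + 96.52 + 70.96 + 123.5 + 1428 = 1813.6 atm

1800 atm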